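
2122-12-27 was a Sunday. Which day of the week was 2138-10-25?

Day-of-year of December 27, 2122: 361.
Day-of-year of October 25, 2138: 298.
2122 has 365 days, so 365 − 361 = 4 days remain in 2122.
Full years 2123–2137: 11 common + 4 leap = 11×365 + 4×366 = 5479 days.
Total: 4 + 5479 + 298 = 5781 days.
5781 mod 7 = 6, so 6 days after Sunday is Saturday.

Saturday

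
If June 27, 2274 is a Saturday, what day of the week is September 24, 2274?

June 2274: 30 − 27 = 3 days remain.
Then July (31), August (31): 31 + 31 = 62 days.
September 1–24, 2274: 24 days.
Total: 3 + 62 + 24 = 89 days.
89 mod 7 = 5, so 5 days after Saturday is Thursday.

Thursday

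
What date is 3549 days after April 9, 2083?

December 26, 2092

Count 3549 days after April 9, 2083:
Day-of-year of April 9, 2083: 99.
Day-of-year of December 26, 2092: 361.
2083 has 365 days, so 365 − 99 = 266 days remain in 2083.
Full years 2084–2091: 6 common + 2 leap = 6×365 + 2×366 = 2922 days.
Total: 266 + 2922 + 361 = 3549 days.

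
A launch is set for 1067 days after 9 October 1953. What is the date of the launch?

10 September 1956

Count 1067 days after October 9, 1953:
Day-of-year of October 9, 1953: 282.
Day-of-year of September 10, 1956: 254.
1953 has 365 days, so 365 − 282 = 83 days remain in 1953.
Full years: 1954: 365; 1955: 365. Sum = 730.
Total: 83 + 730 + 254 = 1067 days.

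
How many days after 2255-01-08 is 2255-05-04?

January 2255: 31 − 8 = 23 days remain.
Then February 2255 (28), March (31), April (30): 28 + 31 + 30 = 89 days.
May 1–4, 2255: 4 days.
Total: 23 + 89 + 4 = 116 days.

116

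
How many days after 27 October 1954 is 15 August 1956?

658

October 27, 1954 → October 27, 1955: 365 days.
October 1955: 31 − 27 = 4 days remain.
Then 9 full months totalling 274 days.
August 1–15, 1956: 15 days.
Residual: 293 days.
Total: 658 days.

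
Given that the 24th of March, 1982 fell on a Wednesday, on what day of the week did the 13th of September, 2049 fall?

Day-of-year of March 24, 1982: 83.
Day-of-year of September 13, 2049: 256.
1982 has 365 days, so 365 − 83 = 282 days remain in 1982.
Full years 1983–2048: 49 common + 17 leap = 49×365 + 17×366 = 24107 days.
Total: 282 + 24107 + 256 = 24645 days.
24645 mod 7 = 5, so 5 days after Wednesday is Monday.

Monday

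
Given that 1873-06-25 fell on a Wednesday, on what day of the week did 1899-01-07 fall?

From June 25, 1873 to June 25, 1898: 25 years, of which 6 contain a Feb 29 — 19×365 + 6×366 = 9131 days.
June 1898: 30 − 25 = 5 days remain.
Then July (31), August (31), September (30), October (31), November (30), December (31): 31 + 31 + 30 + 31 + 30 + 31 = 184 days.
January 1–7, 1899: 7 days.
Residual: 196 days.
Total: 9327 days.
9327 mod 7 = 3, so 3 days after Wednesday is Saturday.

Saturday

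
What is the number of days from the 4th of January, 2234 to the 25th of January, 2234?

Within January 2234: 25 − 4 = 21 days.

21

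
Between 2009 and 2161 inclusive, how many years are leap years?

Years divisible by 4: 2012, 2016, …, 2160 — 38 in all.
Of these, 2100 is divisible by 100 but not 400, so not leap.
Leap years: 38 − 1 = 37.

37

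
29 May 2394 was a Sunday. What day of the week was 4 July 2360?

Monday

Count forward from the earlier date (July 4, 2360) to the later (May 29, 2394):
Day-of-year of July 4, 2360: 186.
Day-of-year of May 29, 2394: 149.
2360 has 366 days, so 366 − 186 = 180 days remain in 2360.
Full years 2361–2393: 25 common + 8 leap = 25×365 + 8×366 = 12053 days.
Total: 180 + 12053 + 149 = 12382 days.
12382 mod 7 = 6, so 6 days before Sunday is Monday.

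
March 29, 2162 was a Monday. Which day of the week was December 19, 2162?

Sunday

March 2162: 31 − 29 = 2 days remain.
Then April (30), May (31), June (30), July (31), August (31), September (30), October (31), November (30): 30 + 31 + 30 + 31 + 31 + 30 + 31 + 30 = 244 days.
December 1–19, 2162: 19 days.
Total: 2 + 244 + 19 = 265 days.
265 mod 7 = 6, so 6 days after Monday is Sunday.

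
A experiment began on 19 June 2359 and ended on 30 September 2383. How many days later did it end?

From June 19, 2359 to June 19, 2383: 24 years, of which 6 contain a Feb 29 — 18×365 + 6×366 = 8766 days.
June 2383: 30 − 19 = 11 days remain.
Then July (31), August (31): 31 + 31 = 62 days.
September 1–30, 2383: 30 days.
Residual: 103 days.
Total: 8869 days.

8869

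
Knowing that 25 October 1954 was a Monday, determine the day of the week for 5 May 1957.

Day-of-year of October 25, 1954: 298.
Day-of-year of May 5, 1957: 125.
1954 has 365 days, so 365 − 298 = 67 days remain in 1954.
Full years: 1955: 365; 1956: 366. Sum = 731.
Total: 67 + 731 + 125 = 923 days.
923 mod 7 = 6, so 6 days after Monday is Sunday.

Sunday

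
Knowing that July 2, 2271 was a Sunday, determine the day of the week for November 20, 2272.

July 2271: 31 − 2 = 29 days remain.
Then 15 full months totalling 458 days.
November 1–20, 2272: 20 days.
Total: 29 + 458 + 20 = 507 days.
507 mod 7 = 3, so 3 days after Sunday is Wednesday.

Wednesday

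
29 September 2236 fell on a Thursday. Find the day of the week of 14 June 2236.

Count forward from the earlier date (June 14, 2236) to the later (September 29, 2236):
June 2236: 30 − 14 = 16 days remain.
Then July (31), August (31): 31 + 31 = 62 days.
September 1–29, 2236: 29 days.
Total: 16 + 62 + 29 = 107 days.
107 mod 7 = 2, so 2 days before Thursday is Tuesday.

Tuesday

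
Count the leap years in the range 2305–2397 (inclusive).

Years divisible by 4: 2308, 2312, …, 2396 — 23 in all.
No century exceptions apply. Count: 23.

23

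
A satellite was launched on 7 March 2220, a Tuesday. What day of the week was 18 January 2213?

Monday

Count forward from the earlier date (January 18, 2213) to the later (March 7, 2220):
Day-of-year of January 18, 2213: 18.
Day-of-year of March 7, 2220: 67.
2213 has 365 days, so 365 − 18 = 347 days remain in 2213.
Full years: 2214: 365; 2215: 365; 2216: 366; 2217: 365; 2218: 365; 2219: 365. Sum = 2191.
Total: 347 + 2191 + 67 = 2605 days.
2605 mod 7 = 1, so 1 day before Tuesday is Monday.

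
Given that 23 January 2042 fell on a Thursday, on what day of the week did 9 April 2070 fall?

Wednesday

Day-of-year of January 23, 2042: 23.
Day-of-year of April 9, 2070: 99.
2042 has 365 days, so 365 − 23 = 342 days remain in 2042.
Full years 2043–2069: 20 common + 7 leap = 20×365 + 7×366 = 9862 days.
Total: 342 + 9862 + 99 = 10303 days.
10303 mod 7 = 6, so 6 days after Thursday is Wednesday.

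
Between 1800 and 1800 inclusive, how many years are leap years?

0

Years divisible by 4 in [1800, 1800]: 1800.
Of these, 1800 is divisible by 100 but not 400, so not leap.
Leap years: 1 − 1 = 0.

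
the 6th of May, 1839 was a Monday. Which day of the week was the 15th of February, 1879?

Day-of-year of May 6, 1839: 126.
Day-of-year of February 15, 1879: 46.
1839 has 365 days, so 365 − 126 = 239 days remain in 1839.
Full years 1840–1878: 29 common + 10 leap = 29×365 + 10×366 = 14245 days.
Total: 239 + 14245 + 46 = 14530 days.
14530 mod 7 = 5, so 5 days after Monday is Saturday.

Saturday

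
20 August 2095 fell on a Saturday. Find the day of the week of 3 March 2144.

From August 20, 2095 to August 20, 2143: 48 years, of which 11 contain a Feb 29 — 37×365 + 11×366 = 17531 days.
(2100 is not a leap year (divisible by 100 but not 400).)
August 2143: 31 − 20 = 11 days remain.
Then September (30), October (31), November (30), December (31), January (31), February 2144 (29): 30 + 31 + 30 + 31 + 31 + 29 = 182 days.
March 1–3, 2144: 3 days.
Residual: 196 days.
Total: 17727 days.
17727 mod 7 = 3, so 3 days after Saturday is Tuesday.

Tuesday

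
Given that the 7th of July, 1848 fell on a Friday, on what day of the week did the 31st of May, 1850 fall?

July 7, 1848 → July 7, 1849: 365 days.
July 1849: 31 − 7 = 24 days remain.
Then 9 full months totalling 273 days.
May 1–31, 1850: 31 days.
Residual: 328 days.
Total: 693 days.
693 is a multiple of 7, so the 31st of May, 1850 falls on the same weekday: Friday.

Friday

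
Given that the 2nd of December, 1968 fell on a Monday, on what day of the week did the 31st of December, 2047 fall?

Tuesday

Day-of-year of December 2, 1968: 337.
Day-of-year of December 31, 2047: 365.
1968 has 366 days, so 366 − 337 = 29 days remain in 1968.
Full years 1969–2046: 59 common + 19 leap = 59×365 + 19×366 = 28489 days.
Total: 29 + 28489 + 365 = 28883 days.
28883 mod 7 = 1, so 1 day after Monday is Tuesday.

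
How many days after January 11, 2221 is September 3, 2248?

10097

From January 11, 2221 to January 11, 2248: 27 years, of which 6 contain a Feb 29 — 21×365 + 6×366 = 9861 days.
January 2248: 31 − 11 = 20 days remain.
Then February 2248 (29), March (31), April (30), May (31), June (30), July (31), August (31): 29 + 31 + 30 + 31 + 30 + 31 + 31 = 213 days.
September 1–3, 2248: 3 days.
Residual: 236 days.
Total: 10097 days.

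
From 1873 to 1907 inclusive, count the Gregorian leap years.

7

Years divisible by 4 in [1873, 1907]: 1876, 1880, 1884, 1888, 1892, 1896, 1900, 1904.
Of these, 1900 is divisible by 100 but not 400, so not leap.
Leap years: 8 − 1 = 7.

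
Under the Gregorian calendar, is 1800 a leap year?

1800 is not a leap year (divisible by 100 but not 400).

No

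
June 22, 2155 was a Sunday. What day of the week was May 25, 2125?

Count forward from the earlier date (May 25, 2125) to the later (June 22, 2155):
Day-of-year of May 25, 2125: 145.
Day-of-year of June 22, 2155: 173.
2125 has 365 days, so 365 − 145 = 220 days remain in 2125.
Full years 2126–2154: 22 common + 7 leap = 22×365 + 7×366 = 10592 days.
Total: 220 + 10592 + 173 = 10985 days.
10985 mod 7 = 2, so 2 days before Sunday is Friday.

Friday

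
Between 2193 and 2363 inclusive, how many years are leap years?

40

Years divisible by 4: 2196, 2200, …, 2360 — 42 in all.
Of these, 2200, 2300 are divisible by 100 but not 400, so not leap.
Leap years: 42 − 2 = 40.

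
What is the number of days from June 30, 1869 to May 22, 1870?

326

June 1869: 30 − 30 = 0 days remain.
Then 10 full months totalling 304 days.
May 1–22, 1870: 22 days.
Residual: 326 days.
Total: 326 days.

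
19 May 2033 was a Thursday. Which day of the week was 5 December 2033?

Monday

May 2033: 31 − 19 = 12 days remain.
Then June (30), July (31), August (31), September (30), October (31), November (30): 30 + 31 + 31 + 30 + 31 + 30 = 183 days.
December 1–5, 2033: 5 days.
Total: 12 + 183 + 5 = 200 days.
200 mod 7 = 4, so 4 days after Thursday is Monday.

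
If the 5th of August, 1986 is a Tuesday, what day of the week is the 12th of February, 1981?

Thursday

Count forward from the earlier date (February 12, 1981) to the later (August 5, 1986):
February 12, 1981 → February 12, 1982: 365 days.
February 12, 1982 → February 12, 1983: 365 days.
February 12, 1983 → February 12, 1984: 365 days.
February 12, 1984 → February 12, 1985: 366 days (1984 is a leap year).
February 12, 1985 → February 12, 1986: 365 days.
February 1986: 28 − 12 = 16 days remain (1986 is not a leap year, so February has 28 days).
Then March (31), April (30), May (31), June (30), July (31): 31 + 30 + 31 + 30 + 31 = 153 days.
August 1–5, 1986: 5 days.
Residual: 174 days.
Total: 2000 days.
2000 mod 7 = 5, so 5 days before Tuesday is Thursday.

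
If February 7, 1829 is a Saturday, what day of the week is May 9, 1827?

Wednesday

Count forward from the earlier date (May 9, 1827) to the later (February 7, 1829):
Day-of-year of May 9, 1827: 129.
Day-of-year of February 7, 1829: 38.
1827 has 365 days, so 365 − 129 = 236 days remain in 1827.
Full years: 1828: 366. Sum = 366.
Total: 236 + 366 + 38 = 640 days.
640 mod 7 = 3, so 3 days before Saturday is Wednesday.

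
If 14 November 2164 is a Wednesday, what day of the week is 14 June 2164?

Count forward from the earlier date (June 14, 2164) to the later (November 14, 2164):
June 2164: 30 − 14 = 16 days remain.
Then July (31), August (31), September (30), October (31): 31 + 31 + 30 + 31 = 123 days.
November 1–14, 2164: 14 days.
Total: 16 + 123 + 14 = 153 days.
153 mod 7 = 6, so 6 days before Wednesday is Thursday.

Thursday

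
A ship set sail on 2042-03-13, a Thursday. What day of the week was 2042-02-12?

Count forward from the earlier date (February 12, 2042) to the later (March 13, 2042):
February 2042: 28 − 12 = 16 days remain (2042 is not a leap year, so February has 28 days).
March 1–13, 2042: 13 days.
Total: 16 + 13 = 29 days.
29 mod 7 = 1, so 1 day before Thursday is Wednesday.

Wednesday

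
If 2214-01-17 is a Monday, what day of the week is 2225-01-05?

Wednesday

From January 17, 2214 to January 17, 2224: 10 years, of which 2 contain a Feb 29 — 8×365 + 2×366 = 3652 days.
January 2224: 31 − 17 = 14 days remain.
Then 11 full months totalling 335 days.
January 1–5, 2225: 5 days.
Residual: 354 days.
Total: 4006 days.
4006 mod 7 = 2, so 2 days after Monday is Wednesday.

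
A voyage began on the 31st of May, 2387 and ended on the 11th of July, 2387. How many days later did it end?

41

May 2387: 31 − 31 = 0 days remain.
Then June (30): 30 days.
July 1–11, 2387: 11 days.
Total: 0 + 30 + 11 = 41 days.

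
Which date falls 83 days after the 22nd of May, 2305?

the 13th of August, 2305

Count 83 days after May 22, 2305:
May 2305: 31 − 22 = 9 days remain.
Then June (30), July (31): 30 + 31 = 61 days.
August 1–13, 2305: 13 days.
Total: 9 + 61 + 13 = 83 days.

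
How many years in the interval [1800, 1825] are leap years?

Years divisible by 4 in [1800, 1825]: 1800, 1804, 1808, 1812, 1816, 1820, 1824.
Of these, 1800 is divisible by 100 but not 400, so not leap.
Leap years: 7 − 1 = 6.

6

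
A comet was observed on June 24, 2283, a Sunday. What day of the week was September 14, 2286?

Tuesday

Day-of-year of June 24, 2283: 175.
Day-of-year of September 14, 2286: 257.
2283 has 365 days, so 365 − 175 = 190 days remain in 2283.
Full years: 2284: 366; 2285: 365. Sum = 731.
Total: 190 + 731 + 257 = 1178 days.
1178 mod 7 = 2, so 2 days after Sunday is Tuesday.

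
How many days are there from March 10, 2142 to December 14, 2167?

Day-of-year of March 10, 2142: 69.
Day-of-year of December 14, 2167: 348.
2142 has 365 days, so 365 − 69 = 296 days remain in 2142.
Full years 2143–2166: 18 common + 6 leap = 18×365 + 6×366 = 8766 days.
Total: 296 + 8766 + 348 = 9410 days.

9410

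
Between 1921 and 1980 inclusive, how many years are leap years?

15

Years divisible by 4: 1924, 1928, …, 1980 — 15 in all.
No century exceptions apply. Count: 15.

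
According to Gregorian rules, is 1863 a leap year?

1863 is not a leap year.

No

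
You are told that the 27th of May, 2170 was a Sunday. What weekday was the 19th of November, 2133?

Thursday

Count forward from the earlier date (November 19, 2133) to the later (May 27, 2170):
Day-of-year of November 19, 2133: 323.
Day-of-year of May 27, 2170: 147.
2133 has 365 days, so 365 − 323 = 42 days remain in 2133.
Full years 2134–2169: 27 common + 9 leap = 27×365 + 9×366 = 13149 days.
Total: 42 + 13149 + 147 = 13338 days.
13338 mod 7 = 3, so 3 days before Sunday is Thursday.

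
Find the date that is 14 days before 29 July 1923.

15 July 1923

Count 14 days before July 29, 1923:
Within July 1923: 29 − 15 = 14 days.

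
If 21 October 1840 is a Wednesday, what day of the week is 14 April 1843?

Day-of-year of October 21, 1840: 295.
Day-of-year of April 14, 1843: 104.
1840 has 366 days, so 366 − 295 = 71 days remain in 1840.
Full years: 1841: 365; 1842: 365. Sum = 730.
Total: 71 + 730 + 104 = 905 days.
905 mod 7 = 2, so 2 days after Wednesday is Friday.

Friday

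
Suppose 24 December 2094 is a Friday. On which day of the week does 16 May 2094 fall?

Sunday

Count forward from the earlier date (May 16, 2094) to the later (December 24, 2094):
May 2094: 31 − 16 = 15 days remain.
Then June (30), July (31), August (31), September (30), October (31), November (30): 30 + 31 + 31 + 30 + 31 + 30 = 183 days.
December 1–24, 2094: 24 days.
Total: 15 + 183 + 24 = 222 days.
222 mod 7 = 5, so 5 days before Friday is Sunday.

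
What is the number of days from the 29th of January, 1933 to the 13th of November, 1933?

January 1933: 31 − 29 = 2 days remain.
Then 9 full months totalling 273 days.
November 1–13, 1933: 13 days.
Total: 2 + 273 + 13 = 288 days.

288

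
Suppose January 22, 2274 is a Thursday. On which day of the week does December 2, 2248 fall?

Count forward from the earlier date (December 2, 2248) to the later (January 22, 2274):
Day-of-year of December 2, 2248: 337.
Day-of-year of January 22, 2274: 22.
2248 has 366 days, so 366 − 337 = 29 days remain in 2248.
Full years 2249–2273: 19 common + 6 leap = 19×365 + 6×366 = 9131 days.
Total: 29 + 9131 + 22 = 9182 days.
9182 mod 7 = 5, so 5 days before Thursday is Saturday.

Saturday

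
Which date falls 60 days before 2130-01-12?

2129-11-13

Count 60 days before January 12, 2130:
November 2129: 30 − 13 = 17 days remain.
Then December (31): 31 days.
January 1–12, 2130: 12 days.
Total: 17 + 31 + 12 = 60 days.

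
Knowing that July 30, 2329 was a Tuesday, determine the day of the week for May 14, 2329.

Tuesday

Count forward from the earlier date (May 14, 2329) to the later (July 30, 2329):
May 2329: 31 − 14 = 17 days remain.
Then June (30): 30 days.
July 1–30, 2329: 30 days.
Total: 17 + 30 + 30 = 77 days.
77 is a multiple of 7, so May 14, 2329 falls on the same weekday: Tuesday.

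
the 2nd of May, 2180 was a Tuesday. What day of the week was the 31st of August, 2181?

May 2, 2180 → May 2, 2181: 365 days.
May 2181: 31 − 2 = 29 days remain.
Then June (30), July (31): 30 + 31 = 61 days.
August 1–31, 2181: 31 days.
Residual: 121 days.
Total: 486 days.
486 mod 7 = 3, so 3 days after Tuesday is Friday.

Friday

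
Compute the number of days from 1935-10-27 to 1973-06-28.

From October 27, 1935 to October 27, 1972: 37 years, of which 10 contain a Feb 29 — 27×365 + 10×366 = 13515 days.
October 1972: 31 − 27 = 4 days remain.
Then November (30), December (31), January (31), February 1973 (28), March (31), April (30), May (31): 30 + 31 + 31 + 28 + 31 + 30 + 31 = 212 days.
June 1–28, 1973: 28 days.
Residual: 244 days.
Total: 13759 days.

13759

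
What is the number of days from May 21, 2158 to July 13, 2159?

418

May 21, 2158 → May 21, 2159: 365 days.
May 2159: 31 − 21 = 10 days remain.
Then June (30): 30 days.
July 1–13, 2159: 13 days.
Residual: 53 days.
Total: 418 days.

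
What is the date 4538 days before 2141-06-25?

2129-01-21

Count 4538 days before June 25, 2141:
From January 21, 2129 to January 21, 2141: 12 years, of which 3 contain a Feb 29 — 9×365 + 3×366 = 4383 days.
January 2141: 31 − 21 = 10 days remain.
Then February 2141 (28), March (31), April (30), May (31): 28 + 31 + 30 + 31 = 120 days.
June 1–25, 2141: 25 days.
Residual: 155 days.
Total: 4538 days.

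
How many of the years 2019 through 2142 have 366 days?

30

Years divisible by 4: 2020, 2024, …, 2140 — 31 in all.
Of these, 2100 is divisible by 100 but not 400, so not leap.
Leap years: 31 − 1 = 30.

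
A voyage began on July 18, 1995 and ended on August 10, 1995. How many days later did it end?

23

July 1995: 31 − 18 = 13 days remain.
August 1–10, 1995: 10 days.
Total: 13 + 10 = 23 days.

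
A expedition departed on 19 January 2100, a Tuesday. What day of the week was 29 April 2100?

Thursday

January 2100: 31 − 19 = 12 days remain.
Then February 2100 (28), March (31): 28 + 31 = 59 days.
April 1–29, 2100: 29 days.
Total: 12 + 59 + 29 = 100 days.
100 mod 7 = 2, so 2 days after Tuesday is Thursday.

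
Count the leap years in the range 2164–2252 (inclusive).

Years divisible by 4: 2164, 2168, …, 2252 — 23 in all.
Of these, 2200 is divisible by 100 but not 400, so not leap.
Leap years: 23 − 1 = 22.

22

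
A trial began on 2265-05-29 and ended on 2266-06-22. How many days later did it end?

389

May 29, 2265 → May 29, 2266: 365 days.
May 2266: 31 − 29 = 2 days remain.
June 1–22, 2266: 22 days.
Residual: 24 days.
Total: 389 days.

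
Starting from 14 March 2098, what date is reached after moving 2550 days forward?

8 March 2105

Count 2550 days after March 14, 2098:
Day-of-year of March 14, 2098: 73.
Day-of-year of March 8, 2105: 67.
2098 has 365 days, so 365 − 73 = 292 days remain in 2098.
Full years: 2099: 365; 2100: 365; 2101: 365; 2102: 365; 2103: 365; 2104: 366. Sum = 2191.
Total: 292 + 2191 + 67 = 2550 days.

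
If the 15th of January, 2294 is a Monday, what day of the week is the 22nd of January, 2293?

Count forward from the earlier date (January 22, 2293) to the later (January 15, 2294):
Day-of-year of January 22, 2293: 22.
Day-of-year of January 15, 2294: 15.
2293 has 365 days, so 365 − 22 = 343 days remain in 2293.
Total: 343 + 15 = 358 days.
358 mod 7 = 1, so 1 day before Monday is Sunday.

Sunday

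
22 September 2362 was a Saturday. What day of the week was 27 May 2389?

From September 22, 2362 to September 22, 2388: 26 years, of which 7 contain a Feb 29 — 19×365 + 7×366 = 9497 days.
September 2388: 30 − 22 = 8 days remain.
Then October (31), November (30), December (31), January (31), February 2389 (28), March (31), April (30): 31 + 30 + 31 + 31 + 28 + 31 + 30 = 212 days.
May 1–27, 2389: 27 days.
Residual: 247 days.
Total: 9744 days.
9744 is a multiple of 7, so 27 May 2389 falls on the same weekday: Saturday.

Saturday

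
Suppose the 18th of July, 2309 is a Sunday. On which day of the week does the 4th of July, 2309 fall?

Count forward from the earlier date (July 4, 2309) to the later (July 18, 2309):
Within July 2309: 18 − 4 = 14 days.
14 is a multiple of 7, so the 4th of July, 2309 falls on the same weekday: Sunday.

Sunday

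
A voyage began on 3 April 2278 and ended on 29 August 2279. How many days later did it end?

513

April 3, 2278 → April 3, 2279: 365 days.
April 2279: 30 − 3 = 27 days remain.
Then May (31), June (30), July (31): 31 + 30 + 31 = 92 days.
August 1–29, 2279: 29 days.
Residual: 148 days.
Total: 513 days.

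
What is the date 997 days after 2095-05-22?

2098-02-12

Count 997 days after May 22, 2095:
Day-of-year of May 22, 2095: 142.
Day-of-year of February 12, 2098: 43.
2095 has 365 days, so 365 − 142 = 223 days remain in 2095.
Full years: 2096: 366; 2097: 365. Sum = 731.
Total: 223 + 731 + 43 = 997 days.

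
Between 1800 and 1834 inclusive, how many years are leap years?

8

Years divisible by 4 in [1800, 1834]: 1800, 1804, 1808, 1812, 1816, 1820, 1824, 1828, 1832.
Of these, 1800 is divisible by 100 but not 400, so not leap.
Leap years: 9 − 1 = 8.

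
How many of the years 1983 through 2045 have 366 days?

16

Years divisible by 4: 1984, 1988, …, 2044 — 16 in all.
2000 is divisible by 400, so still leap.
No century exceptions apply. Count: 16.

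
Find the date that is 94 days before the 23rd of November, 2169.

the 21st of August, 2169

Count 94 days before November 23, 2169:
August 2169: 31 − 21 = 10 days remain.
Then September (30), October (31): 30 + 31 = 61 days.
November 1–23, 2169: 23 days.
Total: 10 + 61 + 23 = 94 days.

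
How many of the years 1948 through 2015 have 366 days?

Years divisible by 4: 1948, 1952, …, 2012 — 17 in all.
2000 is divisible by 400, so still leap.
No century exceptions apply. Count: 17.

17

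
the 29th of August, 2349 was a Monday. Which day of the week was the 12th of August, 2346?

Monday

Count forward from the earlier date (August 12, 2346) to the later (August 29, 2349):
Day-of-year of August 12, 2346: 224.
Day-of-year of August 29, 2349: 241.
2346 has 365 days, so 365 − 224 = 141 days remain in 2346.
Full years: 2347: 365; 2348: 366. Sum = 731.
Total: 141 + 731 + 241 = 1113 days.
1113 is a multiple of 7, so the 12th of August, 2346 falls on the same weekday: Monday.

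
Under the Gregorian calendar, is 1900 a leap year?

No

1900 is not a leap year (divisible by 100 but not 400).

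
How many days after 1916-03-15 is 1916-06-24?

March 1916: 31 − 15 = 16 days remain.
Then April (30), May (31): 30 + 31 = 61 days.
June 1–24, 1916: 24 days.
Total: 16 + 61 + 24 = 101 days.

101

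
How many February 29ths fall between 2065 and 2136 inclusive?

Years divisible by 4: 2068, 2072, …, 2136 — 18 in all.
Of these, 2100 is divisible by 100 but not 400, so not leap.
Leap years: 18 − 1 = 17.

17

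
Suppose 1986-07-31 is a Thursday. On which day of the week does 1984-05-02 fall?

Wednesday

Count forward from the earlier date (May 2, 1984) to the later (July 31, 1986):
May 2, 1984 → May 2, 1985: 365 days.
May 2, 1985 → May 2, 1986: 365 days.
May 1986: 31 − 2 = 29 days remain.
Then June (30): 30 days.
July 1–31, 1986: 31 days.
Residual: 90 days.
Total: 820 days.
820 mod 7 = 1, so 1 day before Thursday is Wednesday.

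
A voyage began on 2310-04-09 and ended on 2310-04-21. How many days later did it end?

12

Within April 2310: 21 − 9 = 12 days.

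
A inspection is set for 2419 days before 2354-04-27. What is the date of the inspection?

2347-09-12

Count 2419 days before April 27, 2354:
Day-of-year of September 12, 2347: 255.
Day-of-year of April 27, 2354: 117.
2347 has 365 days, so 365 − 255 = 110 days remain in 2347.
Full years: 2348: 366; 2349: 365; 2350: 365; 2351: 365; 2352: 366; 2353: 365. Sum = 2192.
Total: 110 + 2192 + 117 = 2419 days.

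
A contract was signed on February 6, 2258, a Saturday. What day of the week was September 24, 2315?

Day-of-year of February 6, 2258: 37.
Day-of-year of September 24, 2315: 267.
2258 has 365 days, so 365 − 37 = 328 days remain in 2258.
Full years 2259–2314: 43 common + 13 leap = 43×365 + 13×366 = 20453 days.
Total: 328 + 20453 + 267 = 21048 days.
21048 mod 7 = 6, so 6 days after Saturday is Friday.

Friday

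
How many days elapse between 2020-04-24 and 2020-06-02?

April 2020: 30 − 24 = 6 days remain.
Then May (31): 31 days.
June 1–2, 2020: 2 days.
Total: 6 + 31 + 2 = 39 days.

39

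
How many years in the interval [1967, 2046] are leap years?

20

Years divisible by 4: 1968, 1972, …, 2044 — 20 in all.
2000 is divisible by 400, so still leap.
No century exceptions apply. Count: 20.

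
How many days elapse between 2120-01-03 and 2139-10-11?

7221

From January 3, 2120 to January 3, 2139: 19 years, of which 5 contain a Feb 29 — 14×365 + 5×366 = 6940 days.
January 2139: 31 − 3 = 28 days remain.
Then February 2139 (28), March (31), April (30), May (31), June (30), July (31), August (31), September (30): 28 + 31 + 30 + 31 + 30 + 31 + 31 + 30 = 242 days.
October 1–11, 2139: 11 days.
Residual: 281 days.
Total: 7221 days.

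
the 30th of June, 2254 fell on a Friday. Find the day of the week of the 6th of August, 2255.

June 30, 2254 → June 30, 2255: 365 days.
June 2255: 30 − 30 = 0 days remain.
Then July (31): 31 days.
August 1–6, 2255: 6 days.
Residual: 37 days.
Total: 402 days.
402 mod 7 = 3, so 3 days after Friday is Monday.

Monday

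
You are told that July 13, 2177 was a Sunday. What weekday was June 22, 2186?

Thursday

From July 13, 2177 to July 13, 2185: 8 years, of which 2 contain a Feb 29 — 6×365 + 2×366 = 2922 days.
July 2185: 31 − 13 = 18 days remain.
Then 10 full months totalling 304 days.
June 1–22, 2186: 22 days.
Residual: 344 days.
Total: 3266 days.
3266 mod 7 = 4, so 4 days after Sunday is Thursday.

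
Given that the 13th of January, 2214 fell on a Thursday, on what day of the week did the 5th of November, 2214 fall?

Saturday

January 2214: 31 − 13 = 18 days remain.
Then 9 full months totalling 273 days.
November 1–5, 2214: 5 days.
Total: 18 + 273 + 5 = 296 days.
296 mod 7 = 2, so 2 days after Thursday is Saturday.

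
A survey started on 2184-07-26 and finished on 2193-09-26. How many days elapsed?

3349

From July 26, 2184 to July 26, 2193: 9 years, of which 2 contain a Feb 29 — 7×365 + 2×366 = 3287 days.
July 2193: 31 − 26 = 5 days remain.
Then August (31): 31 days.
September 1–26, 2193: 26 days.
Residual: 62 days.
Total: 3349 days.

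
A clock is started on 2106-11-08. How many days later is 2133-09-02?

From November 8, 2106 to November 8, 2132: 26 years, of which 7 contain a Feb 29 — 19×365 + 7×366 = 9497 days.
November 2132: 30 − 8 = 22 days remain.
Then 9 full months totalling 274 days.
September 1–2, 2133: 2 days.
Residual: 298 days.
Total: 9795 days.

9795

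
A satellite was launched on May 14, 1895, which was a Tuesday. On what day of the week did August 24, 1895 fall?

May 1895: 31 − 14 = 17 days remain.
Then June (30), July (31): 30 + 31 = 61 days.
August 1–24, 1895: 24 days.
Total: 17 + 61 + 24 = 102 days.
102 mod 7 = 4, so 4 days after Tuesday is Saturday.

Saturday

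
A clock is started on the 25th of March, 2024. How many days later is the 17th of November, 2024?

237

March 2024: 31 − 25 = 6 days remain.
Then April (30), May (31), June (30), July (31), August (31), September (30), October (31): 30 + 31 + 30 + 31 + 31 + 30 + 31 = 214 days.
November 1–17, 2024: 17 days.
Total: 6 + 214 + 17 = 237 days.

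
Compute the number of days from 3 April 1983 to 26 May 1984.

Day-of-year of April 3, 1983: 93.
Day-of-year of May 26, 1984: 147.
1983 has 365 days, so 365 − 93 = 272 days remain in 1983.
Total: 272 + 147 = 419 days.

419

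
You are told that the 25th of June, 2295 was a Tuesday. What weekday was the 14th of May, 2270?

Saturday

Count forward from the earlier date (May 14, 2270) to the later (June 25, 2295):
Day-of-year of May 14, 2270: 134.
Day-of-year of June 25, 2295: 176.
2270 has 365 days, so 365 − 134 = 231 days remain in 2270.
Full years 2271–2294: 18 common + 6 leap = 18×365 + 6×366 = 8766 days.
Total: 231 + 8766 + 176 = 9173 days.
9173 mod 7 = 3, so 3 days before Tuesday is Saturday.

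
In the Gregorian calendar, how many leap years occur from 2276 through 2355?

19

Years divisible by 4: 2276, 2280, …, 2352 — 20 in all.
Of these, 2300 is divisible by 100 but not 400, so not leap.
Leap years: 20 − 1 = 19.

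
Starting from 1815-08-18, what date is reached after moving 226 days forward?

1816-03-31

Count 226 days after August 18, 1815:
August 1815: 31 − 18 = 13 days remain.
Then September (30), October (31), November (30), December (31), January (31), February 1816 (29): 30 + 31 + 30 + 31 + 31 + 29 = 182 days.
March 1–31, 1816: 31 days.
Residual: 226 days.
Total: 226 days.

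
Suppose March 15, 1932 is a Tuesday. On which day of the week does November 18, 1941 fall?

From March 15, 1932 to March 15, 1941: 9 years, of which 2 contain a Feb 29 — 7×365 + 2×366 = 3287 days.
March 1941: 31 − 15 = 16 days remain.
Then April (30), May (31), June (30), July (31), August (31), September (30), October (31): 30 + 31 + 30 + 31 + 31 + 30 + 31 = 214 days.
November 1–18, 1941: 18 days.
Residual: 248 days.
Total: 3535 days.
3535 is a multiple of 7, so November 18, 1941 falls on the same weekday: Tuesday.

Tuesday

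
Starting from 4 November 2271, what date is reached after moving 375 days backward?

25 October 2270

Count 375 days before November 4, 2271:
October 2270: 31 − 25 = 6 days remain.
Then 12 full months totalling 365 days.
November 1–4, 2271: 4 days.
Total: 6 + 365 + 4 = 375 days.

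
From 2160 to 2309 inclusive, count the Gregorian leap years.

36

Years divisible by 4: 2160, 2164, …, 2308 — 38 in all.
Of these, 2200, 2300 are divisible by 100 but not 400, so not leap.
Leap years: 38 − 2 = 36.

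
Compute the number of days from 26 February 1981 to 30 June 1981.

February 1981: 28 − 26 = 2 days remain (1981 is not a leap year, so February has 28 days).
Then March (31), April (30), May (31): 31 + 30 + 31 = 92 days.
June 1–30, 1981: 30 days.
Total: 2 + 92 + 30 = 124 days.

124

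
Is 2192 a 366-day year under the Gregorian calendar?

Yes

2192 is a leap year.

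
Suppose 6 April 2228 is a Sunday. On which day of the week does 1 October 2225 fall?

Count forward from the earlier date (October 1, 2225) to the later (April 6, 2228):
October 1, 2225 → October 1, 2226: 365 days.
October 1, 2226 → October 1, 2227: 365 days.
October 2227: 31 − 1 = 30 days remain.
Then November (30), December (31), January (31), February 2228 (29), March (31): 30 + 31 + 31 + 29 + 31 = 152 days.
April 1–6, 2228: 6 days.
Residual: 188 days.
Total: 918 days.
918 mod 7 = 1, so 1 day before Sunday is Saturday.

Saturday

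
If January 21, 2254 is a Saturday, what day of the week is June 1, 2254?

January 2254: 31 − 21 = 10 days remain.
Then February 2254 (28), March (31), April (30), May (31): 28 + 31 + 30 + 31 = 120 days.
June 1, 2254: 1 day.
Total: 10 + 120 + 1 = 131 days.
131 mod 7 = 5, so 5 days after Saturday is Thursday.

Thursday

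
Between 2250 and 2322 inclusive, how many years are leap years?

17

Years divisible by 4: 2252, 2256, …, 2320 — 18 in all.
Of these, 2300 is divisible by 100 but not 400, so not leap.
Leap years: 18 − 1 = 17.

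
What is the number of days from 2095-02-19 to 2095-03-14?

February 2095: 28 − 19 = 9 days remain (2095 is not a leap year, so February has 28 days).
March 1–14, 2095: 14 days.
Total: 9 + 14 = 23 days.

23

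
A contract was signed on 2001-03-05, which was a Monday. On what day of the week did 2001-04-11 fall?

Wednesday

March 2001: 31 − 5 = 26 days remain.
April 1–11, 2001: 11 days.
Total: 26 + 11 = 37 days.
37 mod 7 = 2, so 2 days after Monday is Wednesday.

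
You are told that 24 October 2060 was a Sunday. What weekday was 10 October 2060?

Sunday

Count forward from the earlier date (October 10, 2060) to the later (October 24, 2060):
Within October 2060: 24 − 10 = 14 days.
14 is a multiple of 7, so 10 October 2060 falls on the same weekday: Sunday.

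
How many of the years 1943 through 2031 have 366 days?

22

Years divisible by 4: 1944, 1948, …, 2028 — 22 in all.
2000 is divisible by 400, so still leap.
No century exceptions apply. Count: 22.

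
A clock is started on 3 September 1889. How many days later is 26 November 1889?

September 1889: 30 − 3 = 27 days remain.
Then October (31): 31 days.
November 1–26, 1889: 26 days.
Total: 27 + 31 + 26 = 84 days.

84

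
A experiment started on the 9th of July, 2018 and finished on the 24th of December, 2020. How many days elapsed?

899

Day-of-year of July 9, 2018: 190.
Day-of-year of December 24, 2020: 359.
2018 has 365 days, so 365 − 190 = 175 days remain in 2018.
Full years: 2019: 365. Sum = 365.
Total: 175 + 365 + 359 = 899 days.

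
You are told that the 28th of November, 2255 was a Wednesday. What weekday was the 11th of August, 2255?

Saturday

Count forward from the earlier date (August 11, 2255) to the later (November 28, 2255):
August 2255: 31 − 11 = 20 days remain.
Then September (30), October (31): 30 + 31 = 61 days.
November 1–28, 2255: 28 days.
Total: 20 + 61 + 28 = 109 days.
109 mod 7 = 4, so 4 days before Wednesday is Saturday.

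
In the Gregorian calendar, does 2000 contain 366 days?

Yes

2000 is a leap year (divisible by 400).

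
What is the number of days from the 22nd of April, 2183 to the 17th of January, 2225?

15245

Day-of-year of April 22, 2183: 112.
Day-of-year of January 17, 2225: 17.
2183 has 365 days, so 365 − 112 = 253 days remain in 2183.
Full years 2184–2224: 31 common + 10 leap = 31×365 + 10×366 = 14975 days.
Total: 253 + 14975 + 17 = 15245 days.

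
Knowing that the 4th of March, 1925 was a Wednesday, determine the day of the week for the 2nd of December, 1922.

Saturday

Count forward from the earlier date (December 2, 1922) to the later (March 4, 1925):
December 2, 1922 → December 2, 1923: 365 days.
December 2, 1923 → December 2, 1924: 366 days (1924 is a leap year).
December 1924: 31 − 2 = 29 days remain.
Then January (31), February 1925 (28): 31 + 28 = 59 days.
March 1–4, 1925: 4 days.
Residual: 92 days.
Total: 823 days.
823 mod 7 = 4, so 4 days before Wednesday is Saturday.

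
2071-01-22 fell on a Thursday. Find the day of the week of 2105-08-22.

Saturday

Day-of-year of January 22, 2071: 22.
Day-of-year of August 22, 2105: 234.
2071 has 365 days, so 365 − 22 = 343 days remain in 2071.
Full years 2072–2104: 25 common + 8 leap = 25×365 + 8×366 = 12053 days.
Total: 343 + 12053 + 234 = 12630 days.
12630 mod 7 = 2, so 2 days after Thursday is Saturday.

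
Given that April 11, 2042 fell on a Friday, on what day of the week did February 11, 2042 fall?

Count forward from the earlier date (February 11, 2042) to the later (April 11, 2042):
February 2042: 28 − 11 = 17 days remain (2042 is not a leap year, so February has 28 days).
Then March (31): 31 days.
April 1–11, 2042: 11 days.
Total: 17 + 31 + 11 = 59 days.
59 mod 7 = 3, so 3 days before Friday is Tuesday.

Tuesday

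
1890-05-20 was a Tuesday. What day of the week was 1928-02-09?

Thursday

From May 20, 1890 to May 20, 1927: 37 years, of which 8 contain a Feb 29 — 29×365 + 8×366 = 13513 days.
(1900 is not a leap year (divisible by 100 but not 400).)
May 1927: 31 − 20 = 11 days remain.
Then June (30), July (31), August (31), September (30), October (31), November (30), December (31), January (31): 30 + 31 + 31 + 30 + 31 + 30 + 31 + 31 = 245 days.
February 1–9, 1928: 9 days (1928 is a leap year).
Residual: 265 days.
Total: 13778 days.
13778 mod 7 = 2, so 2 days after Tuesday is Thursday.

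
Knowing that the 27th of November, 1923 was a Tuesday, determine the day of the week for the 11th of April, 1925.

Saturday

November 1923: 30 − 27 = 3 days remain.
Then 16 full months totalling 487 days.
April 1–11, 1925: 11 days.
Total: 3 + 487 + 11 = 501 days.
501 mod 7 = 4, so 4 days after Tuesday is Saturday.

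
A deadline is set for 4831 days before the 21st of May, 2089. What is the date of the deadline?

the 28th of February, 2076

Count 4831 days before May 21, 2089:
Day-of-year of February 28, 2076: 59.
Day-of-year of May 21, 2089: 141.
2076 has 366 days, so 366 − 59 = 307 days remain in 2076.
Full years 2077–2088: 9 common + 3 leap = 9×365 + 3×366 = 4383 days.
Total: 307 + 4383 + 141 = 4831 days.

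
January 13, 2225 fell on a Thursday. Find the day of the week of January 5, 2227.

January 13, 2225 → January 13, 2226: 365 days.
January 2226: 31 − 13 = 18 days remain.
Then 11 full months totalling 334 days.
January 1–5, 2227: 5 days.
Residual: 357 days.
Total: 722 days.
722 mod 7 = 1, so 1 day after Thursday is Friday.

Friday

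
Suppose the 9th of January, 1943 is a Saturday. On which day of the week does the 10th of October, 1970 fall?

Saturday

Day-of-year of January 9, 1943: 9.
Day-of-year of October 10, 1970: 283.
1943 has 365 days, so 365 − 9 = 356 days remain in 1943.
Full years 1944–1969: 19 common + 7 leap = 19×365 + 7×366 = 9497 days.
Total: 356 + 9497 + 283 = 10136 days.
10136 is a multiple of 7, so the 10th of October, 1970 falls on the same weekday: Saturday.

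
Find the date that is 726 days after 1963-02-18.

1965-02-13

Count 726 days after February 18, 1963:
Day-of-year of February 18, 1963: 49.
Day-of-year of February 13, 1965: 44.
1963 has 365 days, so 365 − 49 = 316 days remain in 1963.
Full years: 1964: 366. Sum = 366.
Total: 316 + 366 + 44 = 726 days.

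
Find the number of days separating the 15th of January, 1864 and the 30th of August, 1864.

228

January 1864: 31 − 15 = 16 days remain.
Then February 1864 (29), March (31), April (30), May (31), June (30), July (31): 29 + 31 + 30 + 31 + 30 + 31 = 182 days.
August 1–30, 1864: 30 days.
Total: 16 + 182 + 30 = 228 days.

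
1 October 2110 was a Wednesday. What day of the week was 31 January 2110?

Count forward from the earlier date (January 31, 2110) to the later (October 1, 2110):
January 2110: 31 − 31 = 0 days remain.
Then February 2110 (28), March (31), April (30), May (31), June (30), July (31), August (31), September (30): 28 + 31 + 30 + 31 + 30 + 31 + 31 + 30 = 242 days.
October 1, 2110: 1 day.
Total: 0 + 242 + 1 = 243 days.
243 mod 7 = 5, so 5 days before Wednesday is Friday.

Friday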